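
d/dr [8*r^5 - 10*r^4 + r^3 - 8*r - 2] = 40*r^4 - 40*r^3 + 3*r^2 - 8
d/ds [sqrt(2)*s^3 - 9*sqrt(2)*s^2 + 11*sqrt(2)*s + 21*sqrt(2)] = sqrt(2)*(3*s^2 - 18*s + 11)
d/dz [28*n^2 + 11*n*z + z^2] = 11*n + 2*z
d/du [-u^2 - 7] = -2*u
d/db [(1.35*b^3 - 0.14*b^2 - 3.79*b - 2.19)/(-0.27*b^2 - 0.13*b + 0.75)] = (-0.3645*b^4 - 0.351*b^3 + 2.0324*b^2 - 1.3926*b - 3.1272)/(0.0729*b^4 + 0.0702*b^3 - 0.3881*b^2 - 0.195*b + 0.5625)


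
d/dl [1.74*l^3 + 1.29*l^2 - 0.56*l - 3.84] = 5.22*l^2 + 2.58*l - 0.56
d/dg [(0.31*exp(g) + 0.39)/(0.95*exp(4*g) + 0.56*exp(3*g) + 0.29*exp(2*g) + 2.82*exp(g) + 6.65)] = (-0.8835*exp(4*g) - 1.8292*exp(3*g) - 0.7451*exp(2*g) - 0.2262*exp(g) + 0.9617)*exp(g)/(0.9025*exp(8*g) + 1.064*exp(7*g) + 0.8646*exp(6*g) + 5.6828*exp(5*g) + 15.8775*exp(4*g) + 9.0836*exp(3*g) + 11.8094*exp(2*g) + 37.506*exp(g) + 44.2225)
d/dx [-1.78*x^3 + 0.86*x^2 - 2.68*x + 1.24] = -5.34*x^2 + 1.72*x - 2.68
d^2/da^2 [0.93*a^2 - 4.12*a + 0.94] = 1.86000000000000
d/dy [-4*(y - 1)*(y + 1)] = -8*y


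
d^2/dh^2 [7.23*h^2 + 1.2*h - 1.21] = 14.4600000000000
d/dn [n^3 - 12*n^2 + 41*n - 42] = 3*n^2 - 24*n + 41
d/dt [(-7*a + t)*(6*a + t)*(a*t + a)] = a*(-42*a^2 - 2*a*t - a + 3*t^2 + 2*t)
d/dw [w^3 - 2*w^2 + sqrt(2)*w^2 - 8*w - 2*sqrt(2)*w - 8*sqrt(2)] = 3*w^2 - 4*w + 2*sqrt(2)*w - 8 - 2*sqrt(2)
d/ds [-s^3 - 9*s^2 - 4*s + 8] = -3*s^2 - 18*s - 4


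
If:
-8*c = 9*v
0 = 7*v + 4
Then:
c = 9/14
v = -4/7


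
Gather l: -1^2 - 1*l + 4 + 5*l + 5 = 4*l + 8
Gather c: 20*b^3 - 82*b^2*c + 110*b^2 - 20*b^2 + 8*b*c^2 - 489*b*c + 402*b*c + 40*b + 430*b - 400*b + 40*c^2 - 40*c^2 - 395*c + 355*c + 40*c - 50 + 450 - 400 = 20*b^3 + 90*b^2 + 8*b*c^2 + 70*b + c*(-82*b^2 - 87*b)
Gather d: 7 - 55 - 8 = -56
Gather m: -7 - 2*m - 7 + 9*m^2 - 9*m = 9*m^2 - 11*m - 14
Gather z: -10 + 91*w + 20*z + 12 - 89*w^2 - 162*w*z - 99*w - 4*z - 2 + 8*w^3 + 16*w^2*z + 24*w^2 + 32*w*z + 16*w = 8*w^3 - 65*w^2 + 8*w + z*(16*w^2 - 130*w + 16)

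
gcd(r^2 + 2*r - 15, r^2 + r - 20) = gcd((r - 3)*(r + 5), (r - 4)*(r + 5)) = r + 5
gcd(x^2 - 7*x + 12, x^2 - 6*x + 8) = x - 4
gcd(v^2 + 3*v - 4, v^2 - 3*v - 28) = v + 4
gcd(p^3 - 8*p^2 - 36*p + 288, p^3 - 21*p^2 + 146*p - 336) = p^2 - 14*p + 48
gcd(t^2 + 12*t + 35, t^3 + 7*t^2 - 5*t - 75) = t + 5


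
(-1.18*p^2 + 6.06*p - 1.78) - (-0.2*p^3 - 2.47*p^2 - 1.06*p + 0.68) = 0.2*p^3 + 1.29*p^2 + 7.12*p - 2.46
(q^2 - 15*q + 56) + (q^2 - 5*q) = 2*q^2 - 20*q + 56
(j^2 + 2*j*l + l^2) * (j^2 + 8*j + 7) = j^4 + 2*j^3*l + 8*j^3 + j^2*l^2 + 16*j^2*l + 7*j^2 + 8*j*l^2 + 14*j*l + 7*l^2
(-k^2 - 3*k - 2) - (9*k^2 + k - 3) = -10*k^2 - 4*k + 1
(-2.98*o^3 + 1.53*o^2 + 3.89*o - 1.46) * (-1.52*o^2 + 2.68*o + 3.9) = 4.5296*o^5 - 10.312*o^4 - 13.4344*o^3 + 18.6114*o^2 + 11.2582*o - 5.694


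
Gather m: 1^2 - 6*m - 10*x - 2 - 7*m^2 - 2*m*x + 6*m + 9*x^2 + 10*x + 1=-7*m^2 - 2*m*x + 9*x^2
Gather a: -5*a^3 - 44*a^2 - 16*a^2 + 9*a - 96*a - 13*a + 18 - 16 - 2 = -5*a^3 - 60*a^2 - 100*a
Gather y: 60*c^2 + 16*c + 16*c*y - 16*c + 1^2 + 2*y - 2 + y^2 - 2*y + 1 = 60*c^2 + 16*c*y + y^2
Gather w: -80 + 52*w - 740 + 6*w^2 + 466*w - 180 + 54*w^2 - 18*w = 60*w^2 + 500*w - 1000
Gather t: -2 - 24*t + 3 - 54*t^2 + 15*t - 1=-54*t^2 - 9*t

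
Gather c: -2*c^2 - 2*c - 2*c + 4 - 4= -2*c^2 - 4*c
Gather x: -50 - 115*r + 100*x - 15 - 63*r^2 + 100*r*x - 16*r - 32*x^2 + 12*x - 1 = -63*r^2 - 131*r - 32*x^2 + x*(100*r + 112) - 66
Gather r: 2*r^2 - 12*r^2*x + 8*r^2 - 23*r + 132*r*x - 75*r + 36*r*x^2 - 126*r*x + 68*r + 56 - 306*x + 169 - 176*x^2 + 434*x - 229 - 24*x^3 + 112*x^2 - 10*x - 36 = r^2*(10 - 12*x) + r*(36*x^2 + 6*x - 30) - 24*x^3 - 64*x^2 + 118*x - 40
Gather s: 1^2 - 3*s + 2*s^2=2*s^2 - 3*s + 1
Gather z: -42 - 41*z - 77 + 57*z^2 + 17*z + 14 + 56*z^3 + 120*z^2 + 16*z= 56*z^3 + 177*z^2 - 8*z - 105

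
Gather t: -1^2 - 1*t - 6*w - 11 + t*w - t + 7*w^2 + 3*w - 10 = t*(w - 2) + 7*w^2 - 3*w - 22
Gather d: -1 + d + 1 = d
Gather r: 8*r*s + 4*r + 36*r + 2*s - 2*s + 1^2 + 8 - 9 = r*(8*s + 40)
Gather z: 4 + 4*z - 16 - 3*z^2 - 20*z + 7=-3*z^2 - 16*z - 5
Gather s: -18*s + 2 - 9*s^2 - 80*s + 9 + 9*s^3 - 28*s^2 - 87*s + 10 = 9*s^3 - 37*s^2 - 185*s + 21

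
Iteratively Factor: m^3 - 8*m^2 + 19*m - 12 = (m - 4)*(m^2 - 4*m + 3) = (m - 4)*(m - 3)*(m - 1)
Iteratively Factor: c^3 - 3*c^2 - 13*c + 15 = (c - 1)*(c^2 - 2*c - 15) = (c - 5)*(c - 1)*(c + 3)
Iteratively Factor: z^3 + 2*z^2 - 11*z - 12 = (z + 4)*(z^2 - 2*z - 3) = (z - 3)*(z + 4)*(z + 1)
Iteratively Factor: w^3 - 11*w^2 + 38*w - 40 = (w - 5)*(w^2 - 6*w + 8) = (w - 5)*(w - 4)*(w - 2)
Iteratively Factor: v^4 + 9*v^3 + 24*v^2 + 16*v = (v + 4)*(v^3 + 5*v^2 + 4*v) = (v + 4)^2*(v^2 + v) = v*(v + 4)^2*(v + 1)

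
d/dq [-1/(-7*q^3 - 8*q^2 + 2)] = q*(-21*q - 16)/(7*q^3 + 8*q^2 - 2)^2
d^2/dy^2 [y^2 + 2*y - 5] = 2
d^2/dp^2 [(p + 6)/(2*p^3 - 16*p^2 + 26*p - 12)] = 3*(p^3 + 6*p^2 - 100*p + 268)/(p^7 - 22*p^6 + 186*p^5 - 760*p^4 + 1585*p^3 - 1746*p^2 + 972*p - 216)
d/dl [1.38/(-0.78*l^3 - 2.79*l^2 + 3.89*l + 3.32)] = (3.2292*l^2 + 7.7004*l - 5.3682)/(0.78*l^3 + 2.79*l^2 - 3.89*l - 3.32)^2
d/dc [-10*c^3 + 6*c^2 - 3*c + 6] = -30*c^2 + 12*c - 3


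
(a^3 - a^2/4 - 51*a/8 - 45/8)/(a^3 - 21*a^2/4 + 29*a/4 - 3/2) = (8*a^2 + 22*a + 15)/(2*(4*a^2 - 9*a + 2))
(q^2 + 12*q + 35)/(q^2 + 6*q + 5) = (q + 7)/(q + 1)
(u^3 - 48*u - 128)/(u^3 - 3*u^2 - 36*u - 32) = (u + 4)/(u + 1)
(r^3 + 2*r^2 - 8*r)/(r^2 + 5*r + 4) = r*(r - 2)/(r + 1)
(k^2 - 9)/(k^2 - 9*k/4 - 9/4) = 4*(k + 3)/(4*k + 3)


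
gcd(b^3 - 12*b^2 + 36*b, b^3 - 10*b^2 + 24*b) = b^2 - 6*b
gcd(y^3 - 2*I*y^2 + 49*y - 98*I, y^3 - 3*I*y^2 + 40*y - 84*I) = y^2 - 9*I*y - 14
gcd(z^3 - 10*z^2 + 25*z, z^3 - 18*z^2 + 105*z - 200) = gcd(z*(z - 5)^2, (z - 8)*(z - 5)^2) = z^2 - 10*z + 25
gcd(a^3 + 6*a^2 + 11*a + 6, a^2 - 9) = a + 3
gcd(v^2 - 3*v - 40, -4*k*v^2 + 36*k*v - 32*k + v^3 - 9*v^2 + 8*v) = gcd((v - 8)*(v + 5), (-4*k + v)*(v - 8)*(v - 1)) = v - 8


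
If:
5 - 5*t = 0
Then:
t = 1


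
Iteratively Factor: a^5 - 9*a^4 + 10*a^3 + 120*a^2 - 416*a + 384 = (a - 3)*(a^4 - 6*a^3 - 8*a^2 + 96*a - 128) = (a - 3)*(a - 2)*(a^3 - 4*a^2 - 16*a + 64) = (a - 3)*(a - 2)*(a + 4)*(a^2 - 8*a + 16) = (a - 4)*(a - 3)*(a - 2)*(a + 4)*(a - 4)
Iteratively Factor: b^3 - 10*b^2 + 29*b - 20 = (b - 1)*(b^2 - 9*b + 20) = (b - 5)*(b - 1)*(b - 4)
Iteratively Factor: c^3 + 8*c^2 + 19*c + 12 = (c + 3)*(c^2 + 5*c + 4) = (c + 3)*(c + 4)*(c + 1)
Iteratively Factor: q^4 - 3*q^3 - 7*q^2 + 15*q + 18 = (q + 1)*(q^3 - 4*q^2 - 3*q + 18) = (q - 3)*(q + 1)*(q^2 - q - 6) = (q - 3)*(q + 1)*(q + 2)*(q - 3)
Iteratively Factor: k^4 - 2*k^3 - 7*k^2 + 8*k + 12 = (k - 3)*(k^3 + k^2 - 4*k - 4) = (k - 3)*(k + 2)*(k^2 - k - 2) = (k - 3)*(k - 2)*(k + 2)*(k + 1)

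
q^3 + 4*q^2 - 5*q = q*(q - 1)*(q + 5)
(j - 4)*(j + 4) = j^2 - 16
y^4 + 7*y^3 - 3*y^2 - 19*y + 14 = (y - 1)^2*(y + 2)*(y + 7)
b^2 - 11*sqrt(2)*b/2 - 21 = (b - 7*sqrt(2))*(b + 3*sqrt(2)/2)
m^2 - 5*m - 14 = (m - 7)*(m + 2)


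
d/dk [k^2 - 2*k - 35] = 2*k - 2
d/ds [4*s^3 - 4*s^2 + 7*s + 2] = 12*s^2 - 8*s + 7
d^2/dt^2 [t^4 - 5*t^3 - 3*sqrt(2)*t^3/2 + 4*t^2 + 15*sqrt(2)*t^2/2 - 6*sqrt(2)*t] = 12*t^2 - 30*t - 9*sqrt(2)*t + 8 + 15*sqrt(2)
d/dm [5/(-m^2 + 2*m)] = 10*(m - 1)/(m^2*(m - 2)^2)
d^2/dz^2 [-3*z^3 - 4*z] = -18*z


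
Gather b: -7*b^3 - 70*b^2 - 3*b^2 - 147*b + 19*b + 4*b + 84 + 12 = -7*b^3 - 73*b^2 - 124*b + 96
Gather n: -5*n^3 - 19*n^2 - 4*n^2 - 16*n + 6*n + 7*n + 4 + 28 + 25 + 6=-5*n^3 - 23*n^2 - 3*n + 63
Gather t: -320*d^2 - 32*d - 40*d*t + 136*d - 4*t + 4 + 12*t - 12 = -320*d^2 + 104*d + t*(8 - 40*d) - 8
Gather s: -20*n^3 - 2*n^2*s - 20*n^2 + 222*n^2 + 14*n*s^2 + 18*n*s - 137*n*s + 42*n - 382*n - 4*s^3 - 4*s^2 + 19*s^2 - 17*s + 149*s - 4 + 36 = -20*n^3 + 202*n^2 - 340*n - 4*s^3 + s^2*(14*n + 15) + s*(-2*n^2 - 119*n + 132) + 32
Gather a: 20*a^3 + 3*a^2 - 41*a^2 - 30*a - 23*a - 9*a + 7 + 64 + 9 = 20*a^3 - 38*a^2 - 62*a + 80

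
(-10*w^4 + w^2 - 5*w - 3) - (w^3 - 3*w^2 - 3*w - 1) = -10*w^4 - w^3 + 4*w^2 - 2*w - 2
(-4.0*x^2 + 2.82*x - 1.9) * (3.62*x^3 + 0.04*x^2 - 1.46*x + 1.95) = -14.48*x^5 + 10.0484*x^4 - 0.9252*x^3 - 11.9932*x^2 + 8.273*x - 3.705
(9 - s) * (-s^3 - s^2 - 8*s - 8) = s^4 - 8*s^3 - s^2 - 64*s - 72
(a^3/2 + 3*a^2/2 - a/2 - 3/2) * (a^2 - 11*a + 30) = a^5/2 - 4*a^4 - 2*a^3 + 49*a^2 + 3*a/2 - 45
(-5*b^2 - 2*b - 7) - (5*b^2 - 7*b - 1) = -10*b^2 + 5*b - 6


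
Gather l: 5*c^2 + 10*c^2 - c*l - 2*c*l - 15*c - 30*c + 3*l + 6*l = 15*c^2 - 45*c + l*(9 - 3*c)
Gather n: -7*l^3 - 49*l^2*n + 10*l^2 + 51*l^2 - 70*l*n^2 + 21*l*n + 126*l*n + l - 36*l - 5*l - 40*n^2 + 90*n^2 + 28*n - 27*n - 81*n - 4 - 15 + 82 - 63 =-7*l^3 + 61*l^2 - 40*l + n^2*(50 - 70*l) + n*(-49*l^2 + 147*l - 80)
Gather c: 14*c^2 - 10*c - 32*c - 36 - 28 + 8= 14*c^2 - 42*c - 56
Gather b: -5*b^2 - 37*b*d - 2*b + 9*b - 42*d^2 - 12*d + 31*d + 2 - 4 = -5*b^2 + b*(7 - 37*d) - 42*d^2 + 19*d - 2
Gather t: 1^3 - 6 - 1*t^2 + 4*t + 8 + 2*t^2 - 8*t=t^2 - 4*t + 3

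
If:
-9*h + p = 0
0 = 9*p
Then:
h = 0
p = 0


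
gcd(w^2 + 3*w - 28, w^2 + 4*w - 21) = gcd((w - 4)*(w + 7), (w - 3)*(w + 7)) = w + 7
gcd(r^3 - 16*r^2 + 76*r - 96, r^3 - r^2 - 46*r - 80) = r - 8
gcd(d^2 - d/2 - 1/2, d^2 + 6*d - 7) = d - 1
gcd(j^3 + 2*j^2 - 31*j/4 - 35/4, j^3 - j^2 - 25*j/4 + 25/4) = j - 5/2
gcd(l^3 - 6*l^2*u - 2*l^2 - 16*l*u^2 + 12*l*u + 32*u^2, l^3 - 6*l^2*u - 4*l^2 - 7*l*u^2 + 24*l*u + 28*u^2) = 1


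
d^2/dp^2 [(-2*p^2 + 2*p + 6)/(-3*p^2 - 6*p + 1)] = 4*(-27*p^3 - 72*p^2 - 171*p - 122)/(27*p^6 + 162*p^5 + 297*p^4 + 108*p^3 - 99*p^2 + 18*p - 1)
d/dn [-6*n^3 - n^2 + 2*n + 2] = -18*n^2 - 2*n + 2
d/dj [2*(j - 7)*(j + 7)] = 4*j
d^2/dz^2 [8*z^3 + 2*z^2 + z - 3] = 48*z + 4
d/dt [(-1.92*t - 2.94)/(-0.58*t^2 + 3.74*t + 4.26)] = (-1.1136*t^2 - 3.4104*t + 2.8164)/(0.3364*t^4 - 4.3384*t^3 + 9.046*t^2 + 31.8648*t + 18.1476)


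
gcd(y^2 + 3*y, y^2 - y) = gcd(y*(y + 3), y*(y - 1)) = y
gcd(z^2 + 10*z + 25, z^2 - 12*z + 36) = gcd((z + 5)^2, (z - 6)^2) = 1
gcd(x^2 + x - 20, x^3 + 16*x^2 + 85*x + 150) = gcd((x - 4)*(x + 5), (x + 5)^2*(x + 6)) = x + 5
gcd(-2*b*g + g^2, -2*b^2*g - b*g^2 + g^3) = 2*b*g - g^2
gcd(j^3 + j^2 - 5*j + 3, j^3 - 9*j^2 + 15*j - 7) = j^2 - 2*j + 1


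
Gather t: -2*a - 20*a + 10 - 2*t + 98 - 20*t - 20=-22*a - 22*t + 88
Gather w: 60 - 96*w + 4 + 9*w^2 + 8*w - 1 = 9*w^2 - 88*w + 63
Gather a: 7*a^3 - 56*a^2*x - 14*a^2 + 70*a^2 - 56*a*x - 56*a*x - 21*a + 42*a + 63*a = 7*a^3 + a^2*(56 - 56*x) + a*(84 - 112*x)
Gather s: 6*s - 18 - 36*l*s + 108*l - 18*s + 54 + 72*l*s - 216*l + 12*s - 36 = 36*l*s - 108*l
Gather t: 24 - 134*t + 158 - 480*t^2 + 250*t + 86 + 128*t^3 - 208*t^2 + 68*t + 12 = 128*t^3 - 688*t^2 + 184*t + 280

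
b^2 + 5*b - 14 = (b - 2)*(b + 7)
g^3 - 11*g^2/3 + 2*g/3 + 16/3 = (g - 8/3)*(g - 2)*(g + 1)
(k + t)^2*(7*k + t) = 7*k^3 + 15*k^2*t + 9*k*t^2 + t^3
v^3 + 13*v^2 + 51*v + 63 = (v + 3)^2*(v + 7)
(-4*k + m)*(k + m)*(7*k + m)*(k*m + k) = -28*k^4*m - 28*k^4 - 25*k^3*m^2 - 25*k^3*m + 4*k^2*m^3 + 4*k^2*m^2 + k*m^4 + k*m^3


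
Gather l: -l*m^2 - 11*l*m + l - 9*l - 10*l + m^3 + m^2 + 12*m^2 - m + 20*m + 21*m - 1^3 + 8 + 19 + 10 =l*(-m^2 - 11*m - 18) + m^3 + 13*m^2 + 40*m + 36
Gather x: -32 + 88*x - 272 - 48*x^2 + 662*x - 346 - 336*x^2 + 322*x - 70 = -384*x^2 + 1072*x - 720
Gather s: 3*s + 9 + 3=3*s + 12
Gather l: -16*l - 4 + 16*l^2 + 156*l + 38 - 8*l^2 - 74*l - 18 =8*l^2 + 66*l + 16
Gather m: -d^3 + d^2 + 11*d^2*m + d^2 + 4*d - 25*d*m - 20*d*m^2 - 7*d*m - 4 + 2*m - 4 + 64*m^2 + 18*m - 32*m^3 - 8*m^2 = -d^3 + 2*d^2 + 4*d - 32*m^3 + m^2*(56 - 20*d) + m*(11*d^2 - 32*d + 20) - 8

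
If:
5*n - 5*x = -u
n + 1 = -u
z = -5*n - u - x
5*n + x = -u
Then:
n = 1/4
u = -5/4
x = 0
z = 0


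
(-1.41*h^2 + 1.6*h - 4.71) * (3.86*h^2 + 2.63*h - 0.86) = -5.4426*h^4 + 2.4677*h^3 - 12.76*h^2 - 13.7633*h + 4.0506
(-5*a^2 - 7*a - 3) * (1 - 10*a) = 50*a^3 + 65*a^2 + 23*a - 3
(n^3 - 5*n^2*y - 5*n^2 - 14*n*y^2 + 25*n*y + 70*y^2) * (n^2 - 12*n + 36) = n^5 - 5*n^4*y - 17*n^4 - 14*n^3*y^2 + 85*n^3*y + 96*n^3 + 238*n^2*y^2 - 480*n^2*y - 180*n^2 - 1344*n*y^2 + 900*n*y + 2520*y^2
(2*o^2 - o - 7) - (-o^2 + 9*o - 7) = 3*o^2 - 10*o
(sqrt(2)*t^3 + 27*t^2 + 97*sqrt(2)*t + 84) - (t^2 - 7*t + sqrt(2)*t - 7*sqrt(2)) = sqrt(2)*t^3 + 26*t^2 + 7*t + 96*sqrt(2)*t + 7*sqrt(2) + 84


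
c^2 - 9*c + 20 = (c - 5)*(c - 4)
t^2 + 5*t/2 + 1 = (t + 1/2)*(t + 2)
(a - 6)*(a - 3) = a^2 - 9*a + 18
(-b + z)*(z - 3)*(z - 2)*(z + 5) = -b*z^3 + 19*b*z - 30*b + z^4 - 19*z^2 + 30*z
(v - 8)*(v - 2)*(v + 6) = v^3 - 4*v^2 - 44*v + 96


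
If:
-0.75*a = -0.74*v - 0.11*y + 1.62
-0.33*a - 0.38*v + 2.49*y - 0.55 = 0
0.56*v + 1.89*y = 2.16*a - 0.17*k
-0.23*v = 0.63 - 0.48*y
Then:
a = -9.63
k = -74.46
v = -7.25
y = -2.16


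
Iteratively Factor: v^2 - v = (v)*(v - 1)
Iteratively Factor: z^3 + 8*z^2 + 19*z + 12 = (z + 3)*(z^2 + 5*z + 4) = (z + 1)*(z + 3)*(z + 4)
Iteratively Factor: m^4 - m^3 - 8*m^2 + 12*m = (m - 2)*(m^3 + m^2 - 6*m) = m*(m - 2)*(m^2 + m - 6) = m*(m - 2)^2*(m + 3)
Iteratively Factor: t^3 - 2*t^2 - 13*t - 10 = (t + 1)*(t^2 - 3*t - 10) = (t - 5)*(t + 1)*(t + 2)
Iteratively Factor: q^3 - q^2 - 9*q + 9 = (q - 1)*(q^2 - 9) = (q - 3)*(q - 1)*(q + 3)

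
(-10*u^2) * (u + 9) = -10*u^3 - 90*u^2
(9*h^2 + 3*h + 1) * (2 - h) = -9*h^3 + 15*h^2 + 5*h + 2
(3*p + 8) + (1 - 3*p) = 9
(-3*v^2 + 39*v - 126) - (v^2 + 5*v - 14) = -4*v^2 + 34*v - 112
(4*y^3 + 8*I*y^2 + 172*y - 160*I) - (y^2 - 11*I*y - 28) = 4*y^3 - y^2 + 8*I*y^2 + 172*y + 11*I*y + 28 - 160*I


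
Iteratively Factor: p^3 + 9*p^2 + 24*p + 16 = (p + 4)*(p^2 + 5*p + 4) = (p + 1)*(p + 4)*(p + 4)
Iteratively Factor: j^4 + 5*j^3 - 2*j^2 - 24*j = (j + 4)*(j^3 + j^2 - 6*j) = (j + 3)*(j + 4)*(j^2 - 2*j) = (j - 2)*(j + 3)*(j + 4)*(j)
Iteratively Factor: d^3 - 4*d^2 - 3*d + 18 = (d - 3)*(d^2 - d - 6) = (d - 3)*(d + 2)*(d - 3)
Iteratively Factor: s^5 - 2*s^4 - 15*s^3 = (s)*(s^4 - 2*s^3 - 15*s^2) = s*(s - 5)*(s^3 + 3*s^2) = s^2*(s - 5)*(s^2 + 3*s) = s^2*(s - 5)*(s + 3)*(s)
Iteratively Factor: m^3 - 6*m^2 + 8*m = (m - 4)*(m^2 - 2*m) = m*(m - 4)*(m - 2)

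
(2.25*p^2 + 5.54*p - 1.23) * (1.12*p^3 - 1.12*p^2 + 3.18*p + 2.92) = 2.52*p^5 + 3.6848*p^4 - 0.4274*p^3 + 25.5648*p^2 + 12.2654*p - 3.5916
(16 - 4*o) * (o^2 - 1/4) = -4*o^3 + 16*o^2 + o - 4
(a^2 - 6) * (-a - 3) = -a^3 - 3*a^2 + 6*a + 18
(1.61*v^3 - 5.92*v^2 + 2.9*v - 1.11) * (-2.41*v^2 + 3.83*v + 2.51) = -3.8801*v^5 + 20.4335*v^4 - 25.6215*v^3 - 1.0771*v^2 + 3.0277*v - 2.7861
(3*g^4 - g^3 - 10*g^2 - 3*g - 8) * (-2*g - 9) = -6*g^5 - 25*g^4 + 29*g^3 + 96*g^2 + 43*g + 72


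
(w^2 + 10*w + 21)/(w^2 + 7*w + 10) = (w^2 + 10*w + 21)/(w^2 + 7*w + 10)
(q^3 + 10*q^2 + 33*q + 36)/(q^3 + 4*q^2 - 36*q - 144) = (q^2 + 6*q + 9)/(q^2 - 36)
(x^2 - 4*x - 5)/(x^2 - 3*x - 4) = (x - 5)/(x - 4)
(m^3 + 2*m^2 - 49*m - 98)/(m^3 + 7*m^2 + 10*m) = (m^2 - 49)/(m*(m + 5))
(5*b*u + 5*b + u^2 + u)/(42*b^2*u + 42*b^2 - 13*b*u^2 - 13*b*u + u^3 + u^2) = (5*b + u)/(42*b^2 - 13*b*u + u^2)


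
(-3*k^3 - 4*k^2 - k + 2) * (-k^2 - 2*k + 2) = 3*k^5 + 10*k^4 + 3*k^3 - 8*k^2 - 6*k + 4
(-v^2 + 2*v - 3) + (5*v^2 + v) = 4*v^2 + 3*v - 3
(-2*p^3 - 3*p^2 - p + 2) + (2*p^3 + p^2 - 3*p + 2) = -2*p^2 - 4*p + 4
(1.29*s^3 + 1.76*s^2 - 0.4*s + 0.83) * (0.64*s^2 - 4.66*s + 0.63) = 0.8256*s^5 - 4.885*s^4 - 7.6449*s^3 + 3.504*s^2 - 4.1198*s + 0.5229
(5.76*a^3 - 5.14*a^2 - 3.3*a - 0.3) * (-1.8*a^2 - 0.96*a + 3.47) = -10.368*a^5 + 3.7224*a^4 + 30.8616*a^3 - 14.1278*a^2 - 11.163*a - 1.041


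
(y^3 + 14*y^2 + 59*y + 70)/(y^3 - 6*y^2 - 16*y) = (y^2 + 12*y + 35)/(y*(y - 8))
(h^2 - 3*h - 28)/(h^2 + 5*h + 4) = (h - 7)/(h + 1)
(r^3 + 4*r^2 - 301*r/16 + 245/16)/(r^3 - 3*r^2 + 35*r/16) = (r + 7)/r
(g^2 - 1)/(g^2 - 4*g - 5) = (g - 1)/(g - 5)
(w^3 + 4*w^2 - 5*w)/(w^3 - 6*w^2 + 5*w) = (w + 5)/(w - 5)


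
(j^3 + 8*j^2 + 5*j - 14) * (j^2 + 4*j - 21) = j^5 + 12*j^4 + 16*j^3 - 162*j^2 - 161*j + 294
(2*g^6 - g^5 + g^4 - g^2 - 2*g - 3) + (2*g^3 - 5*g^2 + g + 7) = 2*g^6 - g^5 + g^4 + 2*g^3 - 6*g^2 - g + 4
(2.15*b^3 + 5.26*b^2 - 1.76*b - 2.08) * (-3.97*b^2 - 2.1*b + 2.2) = -8.5355*b^5 - 25.3972*b^4 + 0.671200000000002*b^3 + 23.5256*b^2 + 0.496*b - 4.576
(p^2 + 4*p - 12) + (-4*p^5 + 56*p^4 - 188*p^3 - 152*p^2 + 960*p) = -4*p^5 + 56*p^4 - 188*p^3 - 151*p^2 + 964*p - 12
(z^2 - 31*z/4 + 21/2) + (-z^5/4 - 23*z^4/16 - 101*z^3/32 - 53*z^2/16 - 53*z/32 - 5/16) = -z^5/4 - 23*z^4/16 - 101*z^3/32 - 37*z^2/16 - 301*z/32 + 163/16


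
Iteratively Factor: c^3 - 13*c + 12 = (c - 1)*(c^2 + c - 12) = (c - 1)*(c + 4)*(c - 3)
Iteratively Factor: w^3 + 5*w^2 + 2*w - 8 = (w - 1)*(w^2 + 6*w + 8) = (w - 1)*(w + 4)*(w + 2)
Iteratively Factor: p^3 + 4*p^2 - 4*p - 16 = (p + 4)*(p^2 - 4) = (p - 2)*(p + 4)*(p + 2)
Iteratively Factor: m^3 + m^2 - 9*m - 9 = (m + 3)*(m^2 - 2*m - 3) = (m - 3)*(m + 3)*(m + 1)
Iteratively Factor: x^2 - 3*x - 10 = (x + 2)*(x - 5)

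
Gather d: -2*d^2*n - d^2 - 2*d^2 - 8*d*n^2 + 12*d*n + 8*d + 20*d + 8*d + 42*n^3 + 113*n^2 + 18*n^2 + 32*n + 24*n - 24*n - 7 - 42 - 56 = d^2*(-2*n - 3) + d*(-8*n^2 + 12*n + 36) + 42*n^3 + 131*n^2 + 32*n - 105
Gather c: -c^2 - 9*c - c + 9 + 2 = -c^2 - 10*c + 11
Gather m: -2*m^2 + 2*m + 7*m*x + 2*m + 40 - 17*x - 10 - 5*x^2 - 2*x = -2*m^2 + m*(7*x + 4) - 5*x^2 - 19*x + 30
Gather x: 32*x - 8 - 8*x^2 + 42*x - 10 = -8*x^2 + 74*x - 18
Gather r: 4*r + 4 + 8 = 4*r + 12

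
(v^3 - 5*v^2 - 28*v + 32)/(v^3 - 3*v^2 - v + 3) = (v^2 - 4*v - 32)/(v^2 - 2*v - 3)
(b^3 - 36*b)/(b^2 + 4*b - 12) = b*(b - 6)/(b - 2)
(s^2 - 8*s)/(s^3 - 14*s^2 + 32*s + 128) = s/(s^2 - 6*s - 16)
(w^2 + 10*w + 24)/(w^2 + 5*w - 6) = (w + 4)/(w - 1)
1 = 1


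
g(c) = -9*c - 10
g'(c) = -9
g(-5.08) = 35.72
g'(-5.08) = -9.00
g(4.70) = -52.30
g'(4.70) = -9.00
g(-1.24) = 1.16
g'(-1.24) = -9.00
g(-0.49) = -5.59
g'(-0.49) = -9.00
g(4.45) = -50.05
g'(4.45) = -9.00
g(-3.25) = 19.25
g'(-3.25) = -9.00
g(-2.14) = 9.26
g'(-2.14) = -9.00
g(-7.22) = 54.98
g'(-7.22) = -9.00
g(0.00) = -10.00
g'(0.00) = -9.00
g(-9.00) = 71.00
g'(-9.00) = -9.00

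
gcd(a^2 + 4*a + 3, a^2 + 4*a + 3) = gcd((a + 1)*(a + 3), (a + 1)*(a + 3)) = a^2 + 4*a + 3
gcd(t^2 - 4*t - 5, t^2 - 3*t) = 1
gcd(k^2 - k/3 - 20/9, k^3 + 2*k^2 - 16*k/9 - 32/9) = k + 4/3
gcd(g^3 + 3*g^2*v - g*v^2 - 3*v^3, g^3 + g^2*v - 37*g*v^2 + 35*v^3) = -g + v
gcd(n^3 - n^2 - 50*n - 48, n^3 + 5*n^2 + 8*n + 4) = n + 1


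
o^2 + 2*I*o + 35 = (o - 5*I)*(o + 7*I)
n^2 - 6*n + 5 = (n - 5)*(n - 1)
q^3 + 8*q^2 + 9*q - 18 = (q - 1)*(q + 3)*(q + 6)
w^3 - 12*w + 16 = (w - 2)^2*(w + 4)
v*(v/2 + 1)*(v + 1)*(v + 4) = v^4/2 + 7*v^3/2 + 7*v^2 + 4*v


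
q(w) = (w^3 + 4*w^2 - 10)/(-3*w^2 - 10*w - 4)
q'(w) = (6*w + 10)*(w^3 + 4*w^2 - 10)/(-3*w^2 - 10*w - 4)^2 + (3*w^2 + 8*w)/(-3*w^2 - 10*w - 4) = (-3*w^4 - 20*w^3 - 52*w^2 - 92*w - 100)/(9*w^4 + 60*w^3 + 124*w^2 + 80*w + 16)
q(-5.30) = 1.32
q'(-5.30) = -0.37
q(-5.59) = 1.43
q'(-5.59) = -0.37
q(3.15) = -0.93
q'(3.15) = -0.43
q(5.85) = -1.98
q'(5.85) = -0.36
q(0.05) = 2.22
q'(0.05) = -5.15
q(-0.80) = -3.82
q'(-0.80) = -11.71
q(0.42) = 1.06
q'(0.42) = -1.96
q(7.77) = -2.67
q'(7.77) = -0.35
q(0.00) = 2.50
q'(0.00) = -6.25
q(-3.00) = 1.00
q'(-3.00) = 5.00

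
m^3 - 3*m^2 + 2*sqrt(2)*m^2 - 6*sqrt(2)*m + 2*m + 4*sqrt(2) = (m - 2)*(m - 1)*(m + 2*sqrt(2))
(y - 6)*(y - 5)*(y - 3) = y^3 - 14*y^2 + 63*y - 90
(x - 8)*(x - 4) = x^2 - 12*x + 32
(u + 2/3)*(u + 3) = u^2 + 11*u/3 + 2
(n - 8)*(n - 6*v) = n^2 - 6*n*v - 8*n + 48*v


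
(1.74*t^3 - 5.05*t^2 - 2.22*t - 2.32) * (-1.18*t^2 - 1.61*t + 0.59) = -2.0532*t^5 + 3.1576*t^4 + 11.7767*t^3 + 3.3323*t^2 + 2.4254*t - 1.3688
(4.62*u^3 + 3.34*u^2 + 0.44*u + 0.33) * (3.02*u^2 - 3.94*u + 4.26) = 13.9524*u^5 - 8.116*u^4 + 7.8504*u^3 + 13.4914*u^2 + 0.5742*u + 1.4058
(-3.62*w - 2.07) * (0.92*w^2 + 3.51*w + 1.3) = -3.3304*w^3 - 14.6106*w^2 - 11.9717*w - 2.691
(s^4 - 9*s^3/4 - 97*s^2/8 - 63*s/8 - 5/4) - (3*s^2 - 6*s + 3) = s^4 - 9*s^3/4 - 121*s^2/8 - 15*s/8 - 17/4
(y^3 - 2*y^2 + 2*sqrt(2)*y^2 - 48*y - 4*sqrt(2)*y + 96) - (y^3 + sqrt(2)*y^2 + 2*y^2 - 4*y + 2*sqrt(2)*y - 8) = -4*y^2 + sqrt(2)*y^2 - 44*y - 6*sqrt(2)*y + 104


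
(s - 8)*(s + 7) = s^2 - s - 56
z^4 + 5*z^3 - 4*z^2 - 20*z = z*(z - 2)*(z + 2)*(z + 5)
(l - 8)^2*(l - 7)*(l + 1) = l^4 - 22*l^3 + 153*l^2 - 272*l - 448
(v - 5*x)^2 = v^2 - 10*v*x + 25*x^2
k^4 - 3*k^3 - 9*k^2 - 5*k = k*(k - 5)*(k + 1)^2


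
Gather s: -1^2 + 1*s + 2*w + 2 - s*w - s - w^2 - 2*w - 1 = -s*w - w^2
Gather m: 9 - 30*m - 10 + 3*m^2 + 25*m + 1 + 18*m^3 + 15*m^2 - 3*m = 18*m^3 + 18*m^2 - 8*m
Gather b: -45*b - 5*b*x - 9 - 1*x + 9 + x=b*(-5*x - 45)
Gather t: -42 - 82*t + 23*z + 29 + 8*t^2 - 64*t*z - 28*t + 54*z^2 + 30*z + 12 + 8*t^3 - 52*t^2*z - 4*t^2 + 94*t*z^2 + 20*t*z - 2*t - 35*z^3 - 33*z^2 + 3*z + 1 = 8*t^3 + t^2*(4 - 52*z) + t*(94*z^2 - 44*z - 112) - 35*z^3 + 21*z^2 + 56*z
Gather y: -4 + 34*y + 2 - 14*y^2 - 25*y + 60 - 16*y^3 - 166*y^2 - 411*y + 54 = -16*y^3 - 180*y^2 - 402*y + 112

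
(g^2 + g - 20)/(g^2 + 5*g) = (g - 4)/g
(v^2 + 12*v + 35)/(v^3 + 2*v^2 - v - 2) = (v^2 + 12*v + 35)/(v^3 + 2*v^2 - v - 2)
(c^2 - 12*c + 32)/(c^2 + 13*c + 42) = (c^2 - 12*c + 32)/(c^2 + 13*c + 42)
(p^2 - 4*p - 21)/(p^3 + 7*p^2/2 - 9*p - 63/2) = 2*(p - 7)/(2*p^2 + p - 21)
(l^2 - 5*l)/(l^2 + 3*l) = (l - 5)/(l + 3)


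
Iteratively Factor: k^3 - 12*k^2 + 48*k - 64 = (k - 4)*(k^2 - 8*k + 16) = (k - 4)^2*(k - 4)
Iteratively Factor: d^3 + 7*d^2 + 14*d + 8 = (d + 1)*(d^2 + 6*d + 8) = (d + 1)*(d + 4)*(d + 2)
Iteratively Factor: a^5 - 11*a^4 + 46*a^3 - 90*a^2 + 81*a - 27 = (a - 1)*(a^4 - 10*a^3 + 36*a^2 - 54*a + 27) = (a - 1)^2*(a^3 - 9*a^2 + 27*a - 27) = (a - 3)*(a - 1)^2*(a^2 - 6*a + 9) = (a - 3)^2*(a - 1)^2*(a - 3)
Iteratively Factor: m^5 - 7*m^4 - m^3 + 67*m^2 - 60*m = (m + 3)*(m^4 - 10*m^3 + 29*m^2 - 20*m) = (m - 1)*(m + 3)*(m^3 - 9*m^2 + 20*m) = (m - 4)*(m - 1)*(m + 3)*(m^2 - 5*m) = m*(m - 4)*(m - 1)*(m + 3)*(m - 5)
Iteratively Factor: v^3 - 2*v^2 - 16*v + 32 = (v - 2)*(v^2 - 16) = (v - 4)*(v - 2)*(v + 4)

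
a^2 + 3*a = a*(a + 3)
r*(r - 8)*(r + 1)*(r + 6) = r^4 - r^3 - 50*r^2 - 48*r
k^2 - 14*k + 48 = (k - 8)*(k - 6)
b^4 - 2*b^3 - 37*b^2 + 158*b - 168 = (b - 4)*(b - 3)*(b - 2)*(b + 7)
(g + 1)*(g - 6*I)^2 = g^3 + g^2 - 12*I*g^2 - 36*g - 12*I*g - 36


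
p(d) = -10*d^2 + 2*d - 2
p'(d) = 2 - 20*d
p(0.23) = -2.07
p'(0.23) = -2.60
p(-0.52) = -5.74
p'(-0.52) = 12.40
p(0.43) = -2.99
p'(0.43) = -6.60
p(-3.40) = -124.40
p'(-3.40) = 70.00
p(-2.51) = -70.02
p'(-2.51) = 52.20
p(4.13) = -164.31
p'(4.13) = -80.60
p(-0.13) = -2.43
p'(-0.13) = 4.60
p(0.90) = -8.30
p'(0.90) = -16.00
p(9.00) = -794.00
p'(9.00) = -178.00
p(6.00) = -350.00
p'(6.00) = -118.00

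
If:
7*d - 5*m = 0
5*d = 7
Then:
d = 7/5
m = 49/25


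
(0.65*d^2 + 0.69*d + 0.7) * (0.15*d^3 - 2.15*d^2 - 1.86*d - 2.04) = 0.0975*d^5 - 1.294*d^4 - 2.5875*d^3 - 4.1144*d^2 - 2.7096*d - 1.428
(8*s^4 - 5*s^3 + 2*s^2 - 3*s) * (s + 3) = 8*s^5 + 19*s^4 - 13*s^3 + 3*s^2 - 9*s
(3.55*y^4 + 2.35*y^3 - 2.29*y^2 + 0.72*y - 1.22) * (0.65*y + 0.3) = 2.3075*y^5 + 2.5925*y^4 - 0.7835*y^3 - 0.219*y^2 - 0.577*y - 0.366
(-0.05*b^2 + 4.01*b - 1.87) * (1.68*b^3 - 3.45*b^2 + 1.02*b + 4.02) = -0.084*b^5 + 6.9093*b^4 - 17.0271*b^3 + 10.3407*b^2 + 14.2128*b - 7.5174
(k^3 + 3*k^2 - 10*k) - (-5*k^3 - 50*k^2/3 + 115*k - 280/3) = 6*k^3 + 59*k^2/3 - 125*k + 280/3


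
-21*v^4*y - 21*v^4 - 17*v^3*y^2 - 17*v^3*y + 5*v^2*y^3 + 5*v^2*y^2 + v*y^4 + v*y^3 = (-3*v + y)*(v + y)*(7*v + y)*(v*y + v)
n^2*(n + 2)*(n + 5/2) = n^4 + 9*n^3/2 + 5*n^2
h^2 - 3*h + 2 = (h - 2)*(h - 1)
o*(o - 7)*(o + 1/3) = o^3 - 20*o^2/3 - 7*o/3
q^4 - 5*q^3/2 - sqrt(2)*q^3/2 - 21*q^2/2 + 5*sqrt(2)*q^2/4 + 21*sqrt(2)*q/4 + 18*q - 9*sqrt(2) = (q - 4)*(q - 3/2)*(q + 3)*(q - sqrt(2)/2)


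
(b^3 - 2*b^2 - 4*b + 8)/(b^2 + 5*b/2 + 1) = 2*(b^2 - 4*b + 4)/(2*b + 1)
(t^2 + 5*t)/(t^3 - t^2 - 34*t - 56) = t*(t + 5)/(t^3 - t^2 - 34*t - 56)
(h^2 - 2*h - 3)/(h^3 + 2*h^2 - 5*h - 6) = (h - 3)/(h^2 + h - 6)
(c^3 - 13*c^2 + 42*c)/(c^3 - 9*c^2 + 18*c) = (c - 7)/(c - 3)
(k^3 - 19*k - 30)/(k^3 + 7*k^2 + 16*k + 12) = (k - 5)/(k + 2)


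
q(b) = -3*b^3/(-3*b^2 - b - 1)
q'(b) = -3*b^3*(6*b + 1)/(-3*b^2 - b - 1)^2 - 9*b^2/(-3*b^2 - b - 1)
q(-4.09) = -4.36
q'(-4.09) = 1.02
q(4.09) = 3.71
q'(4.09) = 1.01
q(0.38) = 0.09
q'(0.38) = 0.55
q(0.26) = 0.04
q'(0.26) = 0.35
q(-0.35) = -0.13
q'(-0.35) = 0.95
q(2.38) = 1.99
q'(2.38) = 1.01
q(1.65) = 1.25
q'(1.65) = 1.01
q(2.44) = 2.05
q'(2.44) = 1.01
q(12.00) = 11.65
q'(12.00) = 1.00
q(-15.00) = -15.32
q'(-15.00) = 1.00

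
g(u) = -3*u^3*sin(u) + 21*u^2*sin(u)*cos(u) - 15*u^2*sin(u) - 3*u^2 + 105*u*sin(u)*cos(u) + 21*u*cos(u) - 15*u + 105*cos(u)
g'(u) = -3*u^3*cos(u) - 21*u^2*sin(u)^2 - 9*u^2*sin(u) + 21*u^2*cos(u)^2 - 15*u^2*cos(u) - 105*u*sin(u)^2 + 42*u*sin(u)*cos(u) - 51*u*sin(u) + 105*u*cos(u)^2 - 6*u + 105*sin(u)*cos(u) - 105*sin(u) + 21*cos(u) - 15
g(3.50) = 58.39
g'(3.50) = 928.76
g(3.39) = -42.65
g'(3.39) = 902.46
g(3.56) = 114.15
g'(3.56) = 927.76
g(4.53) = 572.86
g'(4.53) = -221.77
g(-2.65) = -55.87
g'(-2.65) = -33.49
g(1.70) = -140.46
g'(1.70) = -490.10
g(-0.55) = 112.02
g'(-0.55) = -15.40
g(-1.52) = 49.30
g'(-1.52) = 150.59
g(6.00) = -16.10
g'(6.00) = 107.65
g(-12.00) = 2045.27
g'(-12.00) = 2770.77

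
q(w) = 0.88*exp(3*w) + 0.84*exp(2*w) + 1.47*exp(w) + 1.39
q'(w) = 2.64*exp(3*w) + 1.68*exp(2*w) + 1.47*exp(w)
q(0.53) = 10.63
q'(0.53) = 20.29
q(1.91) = 320.64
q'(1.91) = 899.58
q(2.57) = 2126.88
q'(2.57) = 6194.64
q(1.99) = 401.62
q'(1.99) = 1134.24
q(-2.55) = 1.51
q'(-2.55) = 0.13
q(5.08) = 3678997.59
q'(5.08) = 11014803.35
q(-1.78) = 1.67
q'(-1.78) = 0.31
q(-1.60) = 1.73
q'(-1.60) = 0.39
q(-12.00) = 1.39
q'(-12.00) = 0.00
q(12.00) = 3793906012563210.00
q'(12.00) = 11381695786348500.00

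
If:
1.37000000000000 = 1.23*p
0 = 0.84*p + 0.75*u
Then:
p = 1.11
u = -1.25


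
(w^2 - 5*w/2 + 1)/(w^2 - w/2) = (w - 2)/w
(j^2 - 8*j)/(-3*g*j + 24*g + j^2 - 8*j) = -j/(3*g - j)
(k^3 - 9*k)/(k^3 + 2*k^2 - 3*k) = (k - 3)/(k - 1)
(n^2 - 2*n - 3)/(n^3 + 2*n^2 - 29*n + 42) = (n + 1)/(n^2 + 5*n - 14)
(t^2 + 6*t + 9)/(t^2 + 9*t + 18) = (t + 3)/(t + 6)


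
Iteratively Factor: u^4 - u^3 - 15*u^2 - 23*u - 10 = (u - 5)*(u^3 + 4*u^2 + 5*u + 2) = (u - 5)*(u + 1)*(u^2 + 3*u + 2) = (u - 5)*(u + 1)*(u + 2)*(u + 1)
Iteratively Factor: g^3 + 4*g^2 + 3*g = (g)*(g^2 + 4*g + 3) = g*(g + 3)*(g + 1)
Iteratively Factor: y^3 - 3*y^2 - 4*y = (y - 4)*(y^2 + y) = (y - 4)*(y + 1)*(y)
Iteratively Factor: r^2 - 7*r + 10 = (r - 2)*(r - 5)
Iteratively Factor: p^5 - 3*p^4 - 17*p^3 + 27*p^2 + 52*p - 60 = (p + 2)*(p^4 - 5*p^3 - 7*p^2 + 41*p - 30) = (p - 5)*(p + 2)*(p^3 - 7*p + 6) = (p - 5)*(p - 2)*(p + 2)*(p^2 + 2*p - 3) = (p - 5)*(p - 2)*(p + 2)*(p + 3)*(p - 1)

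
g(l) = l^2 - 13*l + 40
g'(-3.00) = -19.00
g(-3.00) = 88.00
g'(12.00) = 11.00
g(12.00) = 28.00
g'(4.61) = -3.78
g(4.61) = 1.32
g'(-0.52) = -14.04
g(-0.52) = 47.03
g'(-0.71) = -14.42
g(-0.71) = 49.73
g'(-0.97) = -14.94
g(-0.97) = 53.55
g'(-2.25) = -17.50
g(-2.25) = 74.31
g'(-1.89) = -16.78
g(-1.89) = 68.14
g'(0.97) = -11.06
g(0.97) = 28.33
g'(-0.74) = -14.48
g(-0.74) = 50.17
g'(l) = 2*l - 13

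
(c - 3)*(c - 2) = c^2 - 5*c + 6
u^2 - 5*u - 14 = (u - 7)*(u + 2)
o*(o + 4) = o^2 + 4*o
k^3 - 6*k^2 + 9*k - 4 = (k - 4)*(k - 1)^2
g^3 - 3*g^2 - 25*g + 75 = (g - 5)*(g - 3)*(g + 5)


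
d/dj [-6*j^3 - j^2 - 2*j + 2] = -18*j^2 - 2*j - 2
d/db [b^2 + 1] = 2*b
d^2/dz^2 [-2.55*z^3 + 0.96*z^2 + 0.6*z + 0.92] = 1.92 - 15.3*z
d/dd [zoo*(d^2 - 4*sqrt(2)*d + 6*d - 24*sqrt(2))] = nan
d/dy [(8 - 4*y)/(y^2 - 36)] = 4*(-y^2 + 2*y*(y - 2) + 36)/(y^2 - 36)^2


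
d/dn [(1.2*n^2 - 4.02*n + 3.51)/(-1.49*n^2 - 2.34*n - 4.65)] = (-8.7978*n^2 - 0.700200000000001*n + 26.9064)/(2.2201*n^4 + 6.9732*n^3 + 19.3326*n^2 + 21.762*n + 21.6225)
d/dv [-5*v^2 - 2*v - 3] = -10*v - 2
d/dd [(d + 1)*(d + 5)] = 2*d + 6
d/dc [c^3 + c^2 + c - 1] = 3*c^2 + 2*c + 1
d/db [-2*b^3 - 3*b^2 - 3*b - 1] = -6*b^2 - 6*b - 3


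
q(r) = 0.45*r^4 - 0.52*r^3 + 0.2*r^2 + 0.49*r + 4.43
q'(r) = 1.8*r^3 - 1.56*r^2 + 0.4*r + 0.49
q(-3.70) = 116.03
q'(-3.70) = -113.52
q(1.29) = 5.52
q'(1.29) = 2.27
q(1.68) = 6.94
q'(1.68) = 5.29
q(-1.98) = 15.20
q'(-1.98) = -20.39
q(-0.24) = 4.33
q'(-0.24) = 0.28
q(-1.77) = 11.49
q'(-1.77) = -15.09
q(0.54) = 4.71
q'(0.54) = 0.53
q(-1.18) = 5.86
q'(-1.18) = -5.11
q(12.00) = 8471.75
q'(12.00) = 2891.05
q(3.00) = 30.11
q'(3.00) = 36.25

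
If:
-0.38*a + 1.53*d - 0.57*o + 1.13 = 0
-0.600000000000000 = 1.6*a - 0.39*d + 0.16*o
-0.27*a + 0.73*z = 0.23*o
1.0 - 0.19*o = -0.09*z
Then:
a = -0.65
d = 1.35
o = 6.05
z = 1.67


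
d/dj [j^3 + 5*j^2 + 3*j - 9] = 3*j^2 + 10*j + 3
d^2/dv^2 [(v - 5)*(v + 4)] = 2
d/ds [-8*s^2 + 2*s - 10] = 2 - 16*s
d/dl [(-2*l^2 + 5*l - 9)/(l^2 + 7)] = 5*(-l^2 - 2*l + 7)/(l^4 + 14*l^2 + 49)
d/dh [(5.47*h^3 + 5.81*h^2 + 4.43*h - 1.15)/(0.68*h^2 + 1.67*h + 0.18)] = (3.7196*h^4 + 18.2698*h^3 + 9.6441*h^2 + 3.6556*h + 2.7179)/(0.4624*h^4 + 2.2712*h^3 + 3.0337*h^2 + 0.6012*h + 0.0324)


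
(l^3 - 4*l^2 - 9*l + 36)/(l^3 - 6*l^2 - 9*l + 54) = (l - 4)/(l - 6)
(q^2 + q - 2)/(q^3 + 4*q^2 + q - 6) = 1/(q + 3)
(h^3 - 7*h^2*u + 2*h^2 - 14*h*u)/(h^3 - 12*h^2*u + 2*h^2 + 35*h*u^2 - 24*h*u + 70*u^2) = h/(h - 5*u)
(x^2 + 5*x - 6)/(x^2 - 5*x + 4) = (x + 6)/(x - 4)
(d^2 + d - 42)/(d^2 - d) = (d^2 + d - 42)/(d*(d - 1))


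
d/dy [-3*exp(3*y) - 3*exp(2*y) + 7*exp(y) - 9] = (-9*exp(2*y) - 6*exp(y) + 7)*exp(y)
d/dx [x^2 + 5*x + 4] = 2*x + 5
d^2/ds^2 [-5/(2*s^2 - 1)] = 20*(-6*s^2 - 1)/(2*s^2 - 1)^3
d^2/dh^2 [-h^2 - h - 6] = -2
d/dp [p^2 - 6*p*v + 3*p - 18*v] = 2*p - 6*v + 3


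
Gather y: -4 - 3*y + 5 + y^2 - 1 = y^2 - 3*y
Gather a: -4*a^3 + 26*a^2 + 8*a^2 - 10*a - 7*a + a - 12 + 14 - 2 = -4*a^3 + 34*a^2 - 16*a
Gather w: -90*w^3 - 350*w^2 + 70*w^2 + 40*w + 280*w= -90*w^3 - 280*w^2 + 320*w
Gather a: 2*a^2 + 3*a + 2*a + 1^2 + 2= 2*a^2 + 5*a + 3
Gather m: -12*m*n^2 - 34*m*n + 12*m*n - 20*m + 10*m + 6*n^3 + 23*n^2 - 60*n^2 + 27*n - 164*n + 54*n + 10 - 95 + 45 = m*(-12*n^2 - 22*n - 10) + 6*n^3 - 37*n^2 - 83*n - 40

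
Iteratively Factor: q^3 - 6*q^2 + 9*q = (q - 3)*(q^2 - 3*q) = q*(q - 3)*(q - 3)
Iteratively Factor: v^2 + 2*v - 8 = (v - 2)*(v + 4)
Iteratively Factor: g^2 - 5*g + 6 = (g - 3)*(g - 2)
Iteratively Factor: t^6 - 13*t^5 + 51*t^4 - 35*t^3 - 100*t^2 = (t + 1)*(t^5 - 14*t^4 + 65*t^3 - 100*t^2) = (t - 5)*(t + 1)*(t^4 - 9*t^3 + 20*t^2) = (t - 5)*(t - 4)*(t + 1)*(t^3 - 5*t^2) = t*(t - 5)*(t - 4)*(t + 1)*(t^2 - 5*t) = t*(t - 5)^2*(t - 4)*(t + 1)*(t)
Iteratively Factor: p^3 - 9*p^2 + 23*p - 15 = (p - 3)*(p^2 - 6*p + 5) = (p - 3)*(p - 1)*(p - 5)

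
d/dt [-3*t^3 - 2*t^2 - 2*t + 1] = -9*t^2 - 4*t - 2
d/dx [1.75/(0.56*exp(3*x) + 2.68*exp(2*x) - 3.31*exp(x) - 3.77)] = (-2.94*exp(2*x) - 9.38*exp(x) + 5.7925)*exp(x)/(0.56*exp(3*x) + 2.68*exp(2*x) - 3.31*exp(x) - 3.77)^2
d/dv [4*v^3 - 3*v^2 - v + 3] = 12*v^2 - 6*v - 1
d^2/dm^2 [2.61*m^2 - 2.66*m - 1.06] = 5.22000000000000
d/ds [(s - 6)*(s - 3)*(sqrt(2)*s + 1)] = 3*sqrt(2)*s^2 - 18*sqrt(2)*s + 2*s - 9 + 18*sqrt(2)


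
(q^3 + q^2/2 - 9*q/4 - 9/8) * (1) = q^3 + q^2/2 - 9*q/4 - 9/8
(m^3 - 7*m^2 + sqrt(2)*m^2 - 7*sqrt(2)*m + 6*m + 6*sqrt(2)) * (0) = 0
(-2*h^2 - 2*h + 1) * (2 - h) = 2*h^3 - 2*h^2 - 5*h + 2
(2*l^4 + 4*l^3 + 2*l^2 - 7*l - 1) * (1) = 2*l^4 + 4*l^3 + 2*l^2 - 7*l - 1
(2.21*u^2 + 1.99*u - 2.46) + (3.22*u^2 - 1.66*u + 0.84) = 5.43*u^2 + 0.33*u - 1.62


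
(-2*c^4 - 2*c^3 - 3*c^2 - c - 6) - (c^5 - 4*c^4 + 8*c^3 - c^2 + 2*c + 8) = -c^5 + 2*c^4 - 10*c^3 - 2*c^2 - 3*c - 14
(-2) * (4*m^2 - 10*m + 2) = -8*m^2 + 20*m - 4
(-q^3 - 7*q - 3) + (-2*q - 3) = -q^3 - 9*q - 6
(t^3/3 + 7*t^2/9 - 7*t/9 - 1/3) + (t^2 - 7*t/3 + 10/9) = t^3/3 + 16*t^2/9 - 28*t/9 + 7/9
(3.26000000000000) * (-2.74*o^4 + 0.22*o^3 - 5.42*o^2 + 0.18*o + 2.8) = -8.9324*o^4 + 0.7172*o^3 - 17.6692*o^2 + 0.5868*o + 9.128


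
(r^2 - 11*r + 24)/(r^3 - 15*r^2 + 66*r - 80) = (r - 3)/(r^2 - 7*r + 10)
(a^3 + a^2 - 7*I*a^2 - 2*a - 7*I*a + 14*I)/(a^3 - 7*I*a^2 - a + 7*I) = (a + 2)/(a + 1)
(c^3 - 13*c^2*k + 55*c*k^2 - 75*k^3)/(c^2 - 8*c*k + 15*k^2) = c - 5*k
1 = 1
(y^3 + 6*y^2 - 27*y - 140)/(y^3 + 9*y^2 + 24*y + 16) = (y^2 + 2*y - 35)/(y^2 + 5*y + 4)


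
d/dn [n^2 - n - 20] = 2*n - 1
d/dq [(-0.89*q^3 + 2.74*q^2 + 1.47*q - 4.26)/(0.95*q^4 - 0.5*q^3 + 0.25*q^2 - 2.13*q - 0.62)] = (0.8455*q^6 - 5.206*q^5 - 3.042*q^4 + 21.4494*q^3 - 10.9383*q^2 - 1.2676*q - 9.9852)/(0.9025*q^8 - 0.95*q^7 + 0.725*q^6 - 4.297*q^5 + 1.0145*q^4 - 0.445*q^3 + 4.2269*q^2 + 2.6412*q + 0.3844)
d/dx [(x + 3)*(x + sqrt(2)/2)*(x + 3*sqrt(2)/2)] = 3*x^2 + 4*sqrt(2)*x + 6*x + 3/2 + 6*sqrt(2)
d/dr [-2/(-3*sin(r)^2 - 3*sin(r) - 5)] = -6*(2*sin(r) + 1)*cos(r)/(3*sin(r)^2 + 3*sin(r) + 5)^2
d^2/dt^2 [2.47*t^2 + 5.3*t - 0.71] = 4.94000000000000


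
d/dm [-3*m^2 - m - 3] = -6*m - 1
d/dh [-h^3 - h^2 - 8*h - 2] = -3*h^2 - 2*h - 8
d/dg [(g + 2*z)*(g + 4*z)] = 2*g + 6*z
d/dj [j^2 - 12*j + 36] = 2*j - 12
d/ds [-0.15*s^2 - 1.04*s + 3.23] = -0.3*s - 1.04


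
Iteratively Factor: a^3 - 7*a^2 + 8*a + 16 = (a - 4)*(a^2 - 3*a - 4) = (a - 4)*(a + 1)*(a - 4)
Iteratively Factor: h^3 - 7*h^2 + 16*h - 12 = (h - 3)*(h^2 - 4*h + 4) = (h - 3)*(h - 2)*(h - 2)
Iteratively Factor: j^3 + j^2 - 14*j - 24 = (j - 4)*(j^2 + 5*j + 6) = (j - 4)*(j + 3)*(j + 2)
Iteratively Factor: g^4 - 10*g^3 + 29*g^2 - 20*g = (g - 5)*(g^3 - 5*g^2 + 4*g) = (g - 5)*(g - 1)*(g^2 - 4*g) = (g - 5)*(g - 4)*(g - 1)*(g)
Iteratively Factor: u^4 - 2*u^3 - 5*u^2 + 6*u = (u - 3)*(u^3 + u^2 - 2*u) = (u - 3)*(u - 1)*(u^2 + 2*u) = u*(u - 3)*(u - 1)*(u + 2)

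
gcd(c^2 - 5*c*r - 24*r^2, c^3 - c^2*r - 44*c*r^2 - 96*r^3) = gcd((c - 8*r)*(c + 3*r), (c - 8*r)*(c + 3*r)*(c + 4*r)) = -c^2 + 5*c*r + 24*r^2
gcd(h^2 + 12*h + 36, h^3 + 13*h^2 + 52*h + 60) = h + 6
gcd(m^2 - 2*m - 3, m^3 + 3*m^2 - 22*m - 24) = m + 1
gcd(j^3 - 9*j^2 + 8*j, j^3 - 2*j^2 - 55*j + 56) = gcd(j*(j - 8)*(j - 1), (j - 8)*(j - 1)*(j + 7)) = j^2 - 9*j + 8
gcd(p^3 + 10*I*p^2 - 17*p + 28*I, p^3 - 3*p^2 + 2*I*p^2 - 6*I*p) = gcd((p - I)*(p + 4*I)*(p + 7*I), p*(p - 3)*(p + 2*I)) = 1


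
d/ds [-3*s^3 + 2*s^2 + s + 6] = -9*s^2 + 4*s + 1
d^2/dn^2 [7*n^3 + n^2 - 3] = 42*n + 2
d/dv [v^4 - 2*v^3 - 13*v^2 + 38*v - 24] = 4*v^3 - 6*v^2 - 26*v + 38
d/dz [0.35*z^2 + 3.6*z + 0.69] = 0.7*z + 3.6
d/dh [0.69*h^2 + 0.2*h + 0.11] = 1.38*h + 0.2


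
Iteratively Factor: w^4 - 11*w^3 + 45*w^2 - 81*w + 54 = (w - 3)*(w^3 - 8*w^2 + 21*w - 18) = (w - 3)*(w - 2)*(w^2 - 6*w + 9) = (w - 3)^2*(w - 2)*(w - 3)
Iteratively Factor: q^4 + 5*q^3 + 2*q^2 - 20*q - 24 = (q + 2)*(q^3 + 3*q^2 - 4*q - 12) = (q + 2)*(q + 3)*(q^2 - 4) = (q - 2)*(q + 2)*(q + 3)*(q + 2)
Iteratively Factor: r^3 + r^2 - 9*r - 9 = (r - 3)*(r^2 + 4*r + 3) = (r - 3)*(r + 3)*(r + 1)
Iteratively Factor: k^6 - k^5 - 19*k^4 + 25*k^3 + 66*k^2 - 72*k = (k - 1)*(k^5 - 19*k^3 + 6*k^2 + 72*k) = (k - 1)*(k + 4)*(k^4 - 4*k^3 - 3*k^2 + 18*k) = k*(k - 1)*(k + 4)*(k^3 - 4*k^2 - 3*k + 18) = k*(k - 3)*(k - 1)*(k + 4)*(k^2 - k - 6) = k*(k - 3)^2*(k - 1)*(k + 4)*(k + 2)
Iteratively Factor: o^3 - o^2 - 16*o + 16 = (o + 4)*(o^2 - 5*o + 4) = (o - 4)*(o + 4)*(o - 1)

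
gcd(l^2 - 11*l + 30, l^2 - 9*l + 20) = l - 5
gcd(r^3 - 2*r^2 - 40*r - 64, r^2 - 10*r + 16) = r - 8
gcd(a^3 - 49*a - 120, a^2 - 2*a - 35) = a + 5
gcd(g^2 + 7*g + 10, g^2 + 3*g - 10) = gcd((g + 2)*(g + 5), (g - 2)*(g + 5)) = g + 5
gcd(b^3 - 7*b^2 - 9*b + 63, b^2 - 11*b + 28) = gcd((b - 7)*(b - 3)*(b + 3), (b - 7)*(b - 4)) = b - 7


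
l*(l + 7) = l^2 + 7*l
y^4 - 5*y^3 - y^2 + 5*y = y*(y - 5)*(y - 1)*(y + 1)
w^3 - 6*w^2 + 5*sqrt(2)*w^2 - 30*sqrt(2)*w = w*(w - 6)*(w + 5*sqrt(2))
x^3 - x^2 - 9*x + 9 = (x - 3)*(x - 1)*(x + 3)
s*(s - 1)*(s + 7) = s^3 + 6*s^2 - 7*s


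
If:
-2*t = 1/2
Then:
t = -1/4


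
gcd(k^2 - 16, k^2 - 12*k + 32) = k - 4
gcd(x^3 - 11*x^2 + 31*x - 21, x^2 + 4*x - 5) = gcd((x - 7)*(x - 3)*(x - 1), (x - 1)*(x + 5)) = x - 1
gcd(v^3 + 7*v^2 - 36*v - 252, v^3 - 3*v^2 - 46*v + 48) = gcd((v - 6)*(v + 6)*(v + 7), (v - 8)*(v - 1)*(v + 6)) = v + 6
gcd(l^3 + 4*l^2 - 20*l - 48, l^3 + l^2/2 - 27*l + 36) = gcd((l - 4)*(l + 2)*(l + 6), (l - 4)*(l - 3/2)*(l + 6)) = l^2 + 2*l - 24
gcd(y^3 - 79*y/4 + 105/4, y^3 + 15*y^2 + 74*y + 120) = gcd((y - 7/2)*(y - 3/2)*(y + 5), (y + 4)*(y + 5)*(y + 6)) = y + 5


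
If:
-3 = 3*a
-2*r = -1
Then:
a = -1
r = 1/2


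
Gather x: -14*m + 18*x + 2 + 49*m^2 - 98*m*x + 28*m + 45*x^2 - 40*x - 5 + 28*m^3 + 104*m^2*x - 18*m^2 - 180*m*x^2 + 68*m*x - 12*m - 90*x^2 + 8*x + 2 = 28*m^3 + 31*m^2 + 2*m + x^2*(-180*m - 45) + x*(104*m^2 - 30*m - 14) - 1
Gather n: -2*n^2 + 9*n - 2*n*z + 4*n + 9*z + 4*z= -2*n^2 + n*(13 - 2*z) + 13*z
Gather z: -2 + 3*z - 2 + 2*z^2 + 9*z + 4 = 2*z^2 + 12*z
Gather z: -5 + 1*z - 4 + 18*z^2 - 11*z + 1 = 18*z^2 - 10*z - 8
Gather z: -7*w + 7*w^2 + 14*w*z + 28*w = 7*w^2 + 14*w*z + 21*w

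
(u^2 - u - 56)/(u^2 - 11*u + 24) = (u + 7)/(u - 3)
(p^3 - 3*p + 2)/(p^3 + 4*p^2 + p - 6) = (p - 1)/(p + 3)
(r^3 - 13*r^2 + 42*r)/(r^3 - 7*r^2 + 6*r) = (r - 7)/(r - 1)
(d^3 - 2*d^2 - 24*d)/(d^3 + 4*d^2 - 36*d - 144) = d/(d + 6)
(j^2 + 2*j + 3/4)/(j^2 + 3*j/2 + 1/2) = (j + 3/2)/(j + 1)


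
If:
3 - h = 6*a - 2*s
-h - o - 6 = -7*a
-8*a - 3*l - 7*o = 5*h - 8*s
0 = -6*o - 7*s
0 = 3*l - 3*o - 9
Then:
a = 107/144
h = 1/8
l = 299/144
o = -133/144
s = 19/24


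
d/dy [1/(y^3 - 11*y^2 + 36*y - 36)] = (-3*y^2 + 22*y - 36)/(y^3 - 11*y^2 + 36*y - 36)^2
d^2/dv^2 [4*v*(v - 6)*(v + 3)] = 24*v - 24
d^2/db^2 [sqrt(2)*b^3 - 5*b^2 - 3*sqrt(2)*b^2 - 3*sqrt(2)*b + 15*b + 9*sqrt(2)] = 6*sqrt(2)*b - 10 - 6*sqrt(2)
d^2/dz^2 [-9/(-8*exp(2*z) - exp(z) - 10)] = 9*(2*(16*exp(z) + 1)^2*exp(z) - (32*exp(z) + 1)*(8*exp(2*z) + exp(z) + 10))*exp(z)/(8*exp(2*z) + exp(z) + 10)^3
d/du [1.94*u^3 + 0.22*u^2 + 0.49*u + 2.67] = 5.82*u^2 + 0.44*u + 0.49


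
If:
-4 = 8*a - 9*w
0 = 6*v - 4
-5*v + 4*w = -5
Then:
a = -31/32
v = 2/3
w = -5/12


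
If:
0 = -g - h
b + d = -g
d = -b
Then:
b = -d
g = 0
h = 0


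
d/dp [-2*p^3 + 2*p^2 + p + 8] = -6*p^2 + 4*p + 1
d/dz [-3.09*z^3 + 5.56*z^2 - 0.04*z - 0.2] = -9.27*z^2 + 11.12*z - 0.04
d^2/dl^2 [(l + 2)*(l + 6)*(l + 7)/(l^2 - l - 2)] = 4*(43*l^3 + 174*l^2 + 84*l + 88)/(l^6 - 3*l^5 - 3*l^4 + 11*l^3 + 6*l^2 - 12*l - 8)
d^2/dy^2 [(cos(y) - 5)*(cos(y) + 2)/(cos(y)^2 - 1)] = 3*(23*cos(y) + 24*cos(2*y) + cos(3*y) + 48)/(1 - cos(2*y))^2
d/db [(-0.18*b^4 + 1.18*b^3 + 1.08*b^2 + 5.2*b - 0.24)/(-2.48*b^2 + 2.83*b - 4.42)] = (0.8928*b^5 - 4.4546*b^4 + 9.8612*b^3 + 0.305600000000002*b^2 - 10.7376*b - 22.3048)/(6.1504*b^4 - 14.0368*b^3 + 29.9321*b^2 - 25.0172*b + 19.5364)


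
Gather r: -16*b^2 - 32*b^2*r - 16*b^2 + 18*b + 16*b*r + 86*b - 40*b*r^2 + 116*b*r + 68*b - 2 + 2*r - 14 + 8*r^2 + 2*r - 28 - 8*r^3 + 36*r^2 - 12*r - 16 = -32*b^2 + 172*b - 8*r^3 + r^2*(44 - 40*b) + r*(-32*b^2 + 132*b - 8) - 60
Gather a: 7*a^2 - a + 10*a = 7*a^2 + 9*a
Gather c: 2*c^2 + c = 2*c^2 + c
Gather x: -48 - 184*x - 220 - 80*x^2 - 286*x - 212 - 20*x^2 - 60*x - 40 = -100*x^2 - 530*x - 520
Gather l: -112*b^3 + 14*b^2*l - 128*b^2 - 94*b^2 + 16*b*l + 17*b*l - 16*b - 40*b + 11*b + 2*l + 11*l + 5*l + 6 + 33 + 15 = -112*b^3 - 222*b^2 - 45*b + l*(14*b^2 + 33*b + 18) + 54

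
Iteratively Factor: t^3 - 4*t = (t)*(t^2 - 4) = t*(t + 2)*(t - 2)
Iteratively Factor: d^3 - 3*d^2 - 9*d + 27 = (d - 3)*(d^2 - 9) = (d - 3)*(d + 3)*(d - 3)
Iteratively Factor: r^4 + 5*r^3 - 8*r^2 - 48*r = (r + 4)*(r^3 + r^2 - 12*r) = (r + 4)^2*(r^2 - 3*r) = (r - 3)*(r + 4)^2*(r)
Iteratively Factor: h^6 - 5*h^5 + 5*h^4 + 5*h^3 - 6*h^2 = (h - 3)*(h^5 - 2*h^4 - h^3 + 2*h^2) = h*(h - 3)*(h^4 - 2*h^3 - h^2 + 2*h) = h*(h - 3)*(h - 1)*(h^3 - h^2 - 2*h) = h*(h - 3)*(h - 2)*(h - 1)*(h^2 + h) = h*(h - 3)*(h - 2)*(h - 1)*(h + 1)*(h)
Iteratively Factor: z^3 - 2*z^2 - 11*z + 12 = (z + 3)*(z^2 - 5*z + 4) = (z - 1)*(z + 3)*(z - 4)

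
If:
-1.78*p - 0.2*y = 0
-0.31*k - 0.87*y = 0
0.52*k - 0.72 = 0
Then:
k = 1.38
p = 0.06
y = -0.49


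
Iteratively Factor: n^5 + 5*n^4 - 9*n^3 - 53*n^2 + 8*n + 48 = (n - 1)*(n^4 + 6*n^3 - 3*n^2 - 56*n - 48) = (n - 1)*(n + 4)*(n^3 + 2*n^2 - 11*n - 12) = (n - 1)*(n + 1)*(n + 4)*(n^2 + n - 12) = (n - 1)*(n + 1)*(n + 4)^2*(n - 3)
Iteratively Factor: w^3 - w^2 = (w - 1)*(w^2) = w*(w - 1)*(w)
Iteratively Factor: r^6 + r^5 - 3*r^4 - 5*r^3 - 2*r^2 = (r - 2)*(r^5 + 3*r^4 + 3*r^3 + r^2) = r*(r - 2)*(r^4 + 3*r^3 + 3*r^2 + r) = r*(r - 2)*(r + 1)*(r^3 + 2*r^2 + r) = r*(r - 2)*(r + 1)^2*(r^2 + r) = r*(r - 2)*(r + 1)^3*(r)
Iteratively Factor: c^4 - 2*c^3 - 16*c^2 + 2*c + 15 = (c - 5)*(c^3 + 3*c^2 - c - 3) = (c - 5)*(c - 1)*(c^2 + 4*c + 3) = (c - 5)*(c - 1)*(c + 1)*(c + 3)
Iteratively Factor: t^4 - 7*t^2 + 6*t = (t + 3)*(t^3 - 3*t^2 + 2*t) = (t - 1)*(t + 3)*(t^2 - 2*t) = t*(t - 1)*(t + 3)*(t - 2)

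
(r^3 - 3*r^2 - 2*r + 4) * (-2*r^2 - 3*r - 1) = -2*r^5 + 3*r^4 + 12*r^3 + r^2 - 10*r - 4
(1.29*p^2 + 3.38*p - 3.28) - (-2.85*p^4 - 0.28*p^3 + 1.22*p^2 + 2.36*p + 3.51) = 2.85*p^4 + 0.28*p^3 + 0.0700000000000001*p^2 + 1.02*p - 6.79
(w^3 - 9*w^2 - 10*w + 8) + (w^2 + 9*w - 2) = w^3 - 8*w^2 - w + 6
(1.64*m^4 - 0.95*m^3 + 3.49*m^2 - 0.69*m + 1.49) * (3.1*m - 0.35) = 5.084*m^5 - 3.519*m^4 + 11.1515*m^3 - 3.3605*m^2 + 4.8605*m - 0.5215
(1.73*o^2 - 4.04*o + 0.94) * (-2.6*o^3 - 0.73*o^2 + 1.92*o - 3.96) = -4.498*o^5 + 9.2411*o^4 + 3.8268*o^3 - 15.2938*o^2 + 17.8032*o - 3.7224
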